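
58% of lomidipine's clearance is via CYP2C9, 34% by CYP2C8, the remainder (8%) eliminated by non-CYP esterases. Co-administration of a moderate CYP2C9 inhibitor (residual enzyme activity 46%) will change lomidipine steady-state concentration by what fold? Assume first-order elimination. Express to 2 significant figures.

The CYP2C9 pathway (58% of clearance) drops to 0.46× activity: 0.58 × 0.46 = 0.2668.
CYP2C8 (34%) and the residual 8% are unaffected.
Relative clearance = 0.2668 + 0.34 + 0.08 = 0.6868.
Since steady-state concentration ∝ 1/CL, the ratio is 1 / 0.6868 = 1.5.

1.5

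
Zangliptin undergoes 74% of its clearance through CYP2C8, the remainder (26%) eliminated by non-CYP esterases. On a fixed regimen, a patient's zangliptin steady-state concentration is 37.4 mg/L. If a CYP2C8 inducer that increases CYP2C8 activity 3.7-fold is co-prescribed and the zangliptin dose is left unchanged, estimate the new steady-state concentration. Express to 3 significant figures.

The CYP2C8 pathway (74% of clearance) rises to 3.7× activity: 0.74 × 3.7 = 2.738.
Non-CYP routes (26%) are unchanged.
New clearance relative to baseline: 2.738 + 0.26 = 2.998.
Steady-state concentration ∝ 1/CL, so new value = 37.4 / 2.998 = 12.5 mg/L.

12.5 mg/L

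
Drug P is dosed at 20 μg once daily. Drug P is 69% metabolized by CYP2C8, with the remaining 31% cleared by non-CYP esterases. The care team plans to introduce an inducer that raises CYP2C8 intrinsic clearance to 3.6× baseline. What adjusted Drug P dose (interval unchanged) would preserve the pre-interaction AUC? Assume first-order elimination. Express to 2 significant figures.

The CYP2C8 pathway (69% of clearance) rises to 3.6× activity: 0.69 × 3.6 = 2.484.
Non-CYP routes (31%) are unchanged.
CL_new/CL_old = 2.484 + 0.31 = 2.794.
Css,avg = (dose rate)/CL, so holding Css fixed requires dose ∝ CL: 20 × 2.794 = 56 μg.

56 μg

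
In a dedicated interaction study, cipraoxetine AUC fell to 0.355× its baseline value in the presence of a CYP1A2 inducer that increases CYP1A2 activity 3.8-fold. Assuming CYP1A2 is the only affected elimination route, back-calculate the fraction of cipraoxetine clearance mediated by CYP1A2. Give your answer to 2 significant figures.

Let x = fm,CYP1A2. Because AUC ∝ 1/CL, relative clearance rose to 1/0.355 = 2.817.
Only the CYP1A2 route changed, so 2.817 = x·3.8 + (1 − x), giving x = 0.65.

0.65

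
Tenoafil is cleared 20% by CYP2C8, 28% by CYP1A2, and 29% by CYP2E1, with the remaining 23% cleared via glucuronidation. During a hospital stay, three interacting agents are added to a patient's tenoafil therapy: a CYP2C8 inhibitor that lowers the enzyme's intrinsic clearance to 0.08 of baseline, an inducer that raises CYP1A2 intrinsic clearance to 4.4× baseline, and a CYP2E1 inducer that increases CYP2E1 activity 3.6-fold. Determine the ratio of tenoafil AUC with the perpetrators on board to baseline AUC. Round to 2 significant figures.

The CYP2C8 pathway (20% of clearance) drops to 0.08× activity: 0.2 × 0.08 = 0.016.
The CYP1A2 pathway (28% of clearance) is boosted to 4.4× activity: 0.28 × 4.4 = 1.232.
The CYP2E1 pathway (29% of clearance) rises to 3.6× activity: 0.29 × 3.6 = 1.044.
Non-CYP routes (23%) are unchanged.
CL_new/CL_old = 0.016 + 1.232 + 1.044 + 0.23 = 2.522.
Net AUC ratio = 1 / 2.522 = 0.40.

0.40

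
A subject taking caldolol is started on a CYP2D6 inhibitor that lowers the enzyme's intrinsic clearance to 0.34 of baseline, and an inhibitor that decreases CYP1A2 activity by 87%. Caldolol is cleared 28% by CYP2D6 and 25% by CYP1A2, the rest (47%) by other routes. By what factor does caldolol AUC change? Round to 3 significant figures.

The CYP2D6 pathway (28% of clearance) is reduced to 0.34× activity: 0.28 × 0.34 = 0.0952.
The CYP1A2 pathway (25% of clearance) falls to 0.13× activity: 0.25 × 0.13 = 0.0325.
Non-CYP routes (47%) are unchanged.
Relative clearance = 0.0952 + 0.0325 + 0.47 = 0.5977.
AUC ∝ 1/CL: fold-change = 1 / 0.5977 = 1.67.

1.67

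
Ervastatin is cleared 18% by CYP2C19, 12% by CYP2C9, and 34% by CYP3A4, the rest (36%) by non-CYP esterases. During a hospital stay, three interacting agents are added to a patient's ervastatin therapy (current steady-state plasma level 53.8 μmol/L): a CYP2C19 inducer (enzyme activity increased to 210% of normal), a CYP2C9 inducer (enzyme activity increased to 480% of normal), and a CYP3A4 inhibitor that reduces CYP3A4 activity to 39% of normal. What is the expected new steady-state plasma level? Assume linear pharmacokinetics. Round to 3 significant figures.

37.2 μmol/L

The CYP2C19 pathway (18% of clearance) is boosted to 2.1× activity: 0.18 × 2.1 = 0.378.
The CYP2C9 pathway (12% of clearance) rises to 4.8× activity: 0.12 × 4.8 = 0.576.
The CYP3A4 pathway (34% of clearance) drops to 0.39× activity: 0.34 × 0.39 = 0.1326.
The remaining 36% of clearance is unaffected.
Relative clearance = 0.378 + 0.576 + 0.1326 + 0.36 = 1.4466.
Dividing the baseline by the relative clearance: 53.8 / 1.4466 = 37.2 μmol/L.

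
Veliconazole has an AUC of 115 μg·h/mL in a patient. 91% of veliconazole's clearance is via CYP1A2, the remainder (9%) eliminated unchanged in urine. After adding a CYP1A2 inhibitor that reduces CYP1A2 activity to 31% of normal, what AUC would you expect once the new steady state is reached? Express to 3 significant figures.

CYP1A2: 0.91 × 0.31 = 0.2821
Other: 0.09 (unchanged)
CL_new/CL_old = 0.2821 + 0.09 = 0.3721.
New AUC = baseline ÷ relative clearance = 115 / 0.3721 = 309 μg·h/mL.

309 μg·h/mL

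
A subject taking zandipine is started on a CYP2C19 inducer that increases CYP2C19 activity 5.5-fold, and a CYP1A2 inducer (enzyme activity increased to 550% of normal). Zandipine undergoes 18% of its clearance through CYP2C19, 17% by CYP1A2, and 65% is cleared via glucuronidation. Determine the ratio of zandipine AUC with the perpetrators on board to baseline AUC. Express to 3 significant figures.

The CYP2C19 pathway (18% of clearance) is boosted to 5.5× activity: 0.18 × 5.5 = 0.99.
The CYP1A2 pathway (17% of clearance) rises to 5.5× activity: 0.17 × 5.5 = 0.935.
The remaining 65% of clearance is unaffected.
Relative clearance = 0.99 + 0.935 + 0.65 = 2.575.
AUC ∝ 1/CL: fold-change = 1 / 2.575 = 0.388.

0.388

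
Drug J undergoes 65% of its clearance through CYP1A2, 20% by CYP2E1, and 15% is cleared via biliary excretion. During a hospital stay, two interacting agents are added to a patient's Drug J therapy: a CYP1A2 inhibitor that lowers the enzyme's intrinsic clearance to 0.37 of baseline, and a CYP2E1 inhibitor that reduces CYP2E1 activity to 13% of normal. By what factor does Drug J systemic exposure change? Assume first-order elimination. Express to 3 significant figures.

2.40

The CYP1A2 pathway (65% of clearance) is reduced to 0.37× activity: 0.65 × 0.37 = 0.2405.
The CYP2E1 pathway (20% of clearance) drops to 0.13× activity: 0.2 × 0.13 = 0.026.
Non-CYP routes (15%) are unchanged.
Relative clearance = 0.2405 + 0.026 + 0.15 = 0.4165.
Net systemic exposure ratio = 1 / 0.4165 = 2.40.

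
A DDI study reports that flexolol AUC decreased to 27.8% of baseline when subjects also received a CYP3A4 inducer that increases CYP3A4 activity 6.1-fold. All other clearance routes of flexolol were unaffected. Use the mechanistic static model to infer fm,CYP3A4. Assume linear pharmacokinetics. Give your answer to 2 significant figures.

Let fm be the CYP3A4 fraction. New clearance relative to baseline = fm × 6.1 + (1 − fm).
AUC ratio = 1 / (new CL fraction), so new CL fraction = 1 / 0.278 = 3.597.
fm × 6.1 + 1 − fm = 3.597  ⇒  fm × (6.1 − 1) = 2.597  ⇒  fm = 0.51.

0.51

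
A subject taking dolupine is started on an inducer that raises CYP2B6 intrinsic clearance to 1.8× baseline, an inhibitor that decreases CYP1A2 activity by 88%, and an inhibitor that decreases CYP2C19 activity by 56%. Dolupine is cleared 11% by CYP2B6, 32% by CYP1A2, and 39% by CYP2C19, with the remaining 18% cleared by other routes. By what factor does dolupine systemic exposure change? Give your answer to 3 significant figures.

1.70

The CYP2B6 pathway (11% of clearance) is boosted to 1.8× activity: 0.11 × 1.8 = 0.198.
The CYP1A2 pathway (32% of clearance) drops to 0.12× activity: 0.32 × 0.12 = 0.0384.
The CYP2C19 pathway (39% of clearance) falls to 0.44× activity: 0.39 × 0.44 = 0.1716.
Non-CYP routes (18%) are unchanged.
CL_new/CL_old = 0.198 + 0.0384 + 0.1716 + 0.18 = 0.588.
Systemic exposure ∝ 1/CL: fold-change = 1 / 0.588 = 1.70.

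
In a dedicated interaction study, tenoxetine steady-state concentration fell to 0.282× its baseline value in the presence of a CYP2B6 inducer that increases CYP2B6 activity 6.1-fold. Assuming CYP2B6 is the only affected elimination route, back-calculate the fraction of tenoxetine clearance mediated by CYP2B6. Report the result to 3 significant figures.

CL'/CL = 1 / 0.282 = 3.546
6.1·fm + (1 − fm) = 3.546
fm = (3.546 − 1) / (6.1 − 1) = 0.499

0.499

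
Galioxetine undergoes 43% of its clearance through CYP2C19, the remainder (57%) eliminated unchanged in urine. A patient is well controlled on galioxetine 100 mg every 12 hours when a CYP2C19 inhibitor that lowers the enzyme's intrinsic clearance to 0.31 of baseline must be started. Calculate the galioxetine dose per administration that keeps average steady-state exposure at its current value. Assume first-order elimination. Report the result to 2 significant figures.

CYP2C19: 0.43 × 0.31 = 0.1333
Other: 0.57 (unchanged)
CL_new/CL_old = 0.1333 + 0.57 = 0.7033.
Css,avg = (dose rate)/CL, so holding Css fixed requires dose ∝ CL: 100 × 0.7033 = 70 mg.

70 mg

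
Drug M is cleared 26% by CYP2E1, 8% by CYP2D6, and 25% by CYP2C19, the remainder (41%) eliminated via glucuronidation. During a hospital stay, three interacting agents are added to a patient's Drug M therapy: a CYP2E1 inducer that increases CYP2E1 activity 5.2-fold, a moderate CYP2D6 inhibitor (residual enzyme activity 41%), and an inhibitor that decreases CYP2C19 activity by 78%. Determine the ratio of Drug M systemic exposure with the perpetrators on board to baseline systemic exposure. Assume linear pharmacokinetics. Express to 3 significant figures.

The CYP2E1 pathway (26% of clearance) increases to 5.2× activity: 0.26 × 5.2 = 1.352.
The CYP2D6 pathway (8% of clearance) drops to 0.41× activity: 0.08 × 0.41 = 0.0328.
The CYP2C19 pathway (25% of clearance) falls to 0.22× activity: 0.25 × 0.22 = 0.055.
Non-CYP routes (41%) are unchanged.
Relative clearance = 1.352 + 0.0328 + 0.055 + 0.41 = 1.8498.
Because systemic exposure varies inversely with clearance, the combined effect is 1 / 1.8498 = 0.541.

0.541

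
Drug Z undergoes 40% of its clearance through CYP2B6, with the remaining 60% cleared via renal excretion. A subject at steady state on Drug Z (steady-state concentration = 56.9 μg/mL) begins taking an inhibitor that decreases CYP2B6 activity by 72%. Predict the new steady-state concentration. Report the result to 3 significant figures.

The CYP2B6 pathway (40% of clearance) drops to 0.28× activity: 0.4 × 0.28 = 0.112.
The remaining 60% of clearance is unaffected.
Relative clearance = 0.112 + 0.6 = 0.712.
New steady-state concentration = baseline ÷ relative clearance = 56.9 / 0.712 = 79.9 μg/mL.

79.9 μg/mL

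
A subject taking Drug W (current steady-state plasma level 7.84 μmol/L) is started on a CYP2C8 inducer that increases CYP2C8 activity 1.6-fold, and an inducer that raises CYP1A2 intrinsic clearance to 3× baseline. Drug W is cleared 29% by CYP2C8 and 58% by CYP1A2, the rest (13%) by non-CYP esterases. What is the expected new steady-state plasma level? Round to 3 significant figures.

3.36 μmol/L

The CYP2C8 pathway (29% of clearance) increases to 1.6× activity: 0.29 × 1.6 = 0.464.
The CYP1A2 pathway (58% of clearance) is boosted to 3× activity: 0.58 × 3 = 1.74.
Non-CYP routes (13%) are unchanged.
Relative clearance = 0.464 + 1.74 + 0.13 = 2.334.
New steady-state plasma level = 7.84 / 2.334 = 3.36 μmol/L (concentration scales inversely with clearance).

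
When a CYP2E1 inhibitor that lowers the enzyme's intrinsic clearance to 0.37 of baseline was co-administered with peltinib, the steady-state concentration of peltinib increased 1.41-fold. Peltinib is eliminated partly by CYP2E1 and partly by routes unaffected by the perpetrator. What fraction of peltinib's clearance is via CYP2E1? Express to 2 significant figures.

0.46

Let fm be the CYP2E1 fraction. New clearance relative to baseline = fm × 0.37 + (1 − fm).
Steady-state concentration ratio = 1 / (new CL fraction), so new CL fraction = 1 / 1.41 = 0.7092.
fm × 0.37 + 1 − fm = 0.7092  ⇒  fm × (0.37 − 1) = −0.2908  ⇒  fm = 0.46.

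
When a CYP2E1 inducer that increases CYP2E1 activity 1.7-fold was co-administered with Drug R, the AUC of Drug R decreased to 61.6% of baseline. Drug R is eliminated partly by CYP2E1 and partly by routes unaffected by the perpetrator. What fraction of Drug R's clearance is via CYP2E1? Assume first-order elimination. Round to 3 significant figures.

Let x = fm,CYP2E1. Because AUC ∝ 1/CL, relative clearance rose to 1/0.616 = 1.623.
Setting x·1.7 + (1 − x) = 1.623 and solving: x = (1.623 − 1)/(1.7 − 1) = 0.891.

0.891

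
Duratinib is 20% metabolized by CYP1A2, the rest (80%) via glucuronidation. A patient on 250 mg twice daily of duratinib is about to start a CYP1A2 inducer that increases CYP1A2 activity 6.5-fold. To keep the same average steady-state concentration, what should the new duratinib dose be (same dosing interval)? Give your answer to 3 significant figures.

The CYP1A2 pathway (20% of clearance) rises to 6.5× activity: 0.2 × 6.5 = 1.3.
The remaining 80% of clearance is unaffected.
CL_new/CL_old = 1.3 + 0.8 = 2.1.
Exposure is unchanged when dose changes in proportion to clearance. New dose = 250 mg × 2.1 = 525 mg.

525 mg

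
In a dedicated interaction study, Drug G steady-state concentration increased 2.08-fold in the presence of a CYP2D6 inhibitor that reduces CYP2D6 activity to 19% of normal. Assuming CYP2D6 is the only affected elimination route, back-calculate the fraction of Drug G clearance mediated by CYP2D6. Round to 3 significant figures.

CL'/CL = 1 / 2.08 = 0.4808
0.19·fm + (1 − fm) = 0.4808
fm = (0.4808 − 1) / (0.19 − 1) = 0.641

0.641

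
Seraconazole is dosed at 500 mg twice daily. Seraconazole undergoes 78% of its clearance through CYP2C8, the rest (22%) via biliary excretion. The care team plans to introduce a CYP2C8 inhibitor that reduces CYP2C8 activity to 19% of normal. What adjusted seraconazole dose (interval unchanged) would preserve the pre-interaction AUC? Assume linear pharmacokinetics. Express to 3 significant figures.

The CYP2C8 pathway (78% of clearance) drops to 0.19× activity: 0.78 × 0.19 = 0.1482.
The remaining 22% of clearance is unaffected.
Relative clearance = 0.1482 + 0.22 = 0.3682.
Exposure is unchanged when dose changes in proportion to clearance. New dose = 500 mg × 0.3682 = 184 mg.

184 mg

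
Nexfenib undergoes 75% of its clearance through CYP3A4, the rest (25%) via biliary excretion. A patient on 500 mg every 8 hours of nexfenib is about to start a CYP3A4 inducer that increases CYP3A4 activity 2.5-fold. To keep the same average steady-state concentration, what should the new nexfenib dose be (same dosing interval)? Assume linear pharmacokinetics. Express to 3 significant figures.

1.06 × 10³ mg

CYP3A4: 0.75 × 2.5 = 1.875
Other: 0.25 (unchanged)
Relative clearance = 1.875 + 0.25 = 2.125.
Exposure is unchanged when dose changes in proportion to clearance. New dose = 500 mg × 2.125 = 1.06 × 10³ mg.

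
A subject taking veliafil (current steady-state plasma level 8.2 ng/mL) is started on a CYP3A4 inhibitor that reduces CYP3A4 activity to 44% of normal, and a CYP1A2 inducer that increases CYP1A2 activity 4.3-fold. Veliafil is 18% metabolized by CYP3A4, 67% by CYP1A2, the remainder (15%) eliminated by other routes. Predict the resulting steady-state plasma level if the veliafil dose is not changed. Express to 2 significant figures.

The CYP3A4 pathway (18% of clearance) falls to 0.44× activity: 0.18 × 0.44 = 0.0792.
The CYP1A2 pathway (67% of clearance) increases to 4.3× activity: 0.67 × 4.3 = 2.881.
Non-CYP routes (15%) are unchanged.
Relative clearance = 0.0792 + 2.881 + 0.15 = 3.1102.
Steady-state plasma level ∝ 1/CL: new value = 8.2 / 3.1102 = 2.6 ng/mL.

2.6 ng/mL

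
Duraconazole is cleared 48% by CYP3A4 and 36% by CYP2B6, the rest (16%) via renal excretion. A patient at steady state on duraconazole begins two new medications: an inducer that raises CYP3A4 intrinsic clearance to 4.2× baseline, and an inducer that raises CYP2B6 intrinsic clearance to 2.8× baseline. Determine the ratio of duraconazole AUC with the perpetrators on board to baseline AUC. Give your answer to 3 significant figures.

The CYP3A4 pathway (48% of clearance) is boosted to 4.2× activity: 0.48 × 4.2 = 2.016.
The CYP2B6 pathway (36% of clearance) is boosted to 2.8× activity: 0.36 × 2.8 = 1.008.
Non-CYP routes (16%) are unchanged.
CL_new/CL_old = 2.016 + 1.008 + 0.16 = 3.184.
Net AUC ratio = 1 / 3.184 = 0.314.

0.314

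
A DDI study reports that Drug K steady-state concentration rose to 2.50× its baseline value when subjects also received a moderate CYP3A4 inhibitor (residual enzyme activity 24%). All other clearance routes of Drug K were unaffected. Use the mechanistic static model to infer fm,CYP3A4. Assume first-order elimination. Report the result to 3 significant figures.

Write x for the fraction cleared via CYP3A4. The observed steady-state concentration change means clearance fell to 1/2.50 = 0.4 of baseline.
Only the CYP3A4 route changed, so 0.4 = x·0.24 + (1 − x), giving x = 0.789.

0.789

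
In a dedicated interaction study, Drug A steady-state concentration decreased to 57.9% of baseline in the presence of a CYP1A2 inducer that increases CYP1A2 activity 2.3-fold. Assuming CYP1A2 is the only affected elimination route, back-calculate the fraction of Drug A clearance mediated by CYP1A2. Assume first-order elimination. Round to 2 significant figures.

0.56

Call the CYP1A2 fraction fm. After the interaction, CL_new/CL_old = fm × 2.3 + (1 − fm).
Steady-state concentration ratio = 1 / (new CL fraction), so new CL fraction = 1 / 0.579 = 1.727.
fm × 2.3 + 1 − fm = 1.727  ⇒  fm × (2.3 − 1) = 0.7271  ⇒  fm = 0.56.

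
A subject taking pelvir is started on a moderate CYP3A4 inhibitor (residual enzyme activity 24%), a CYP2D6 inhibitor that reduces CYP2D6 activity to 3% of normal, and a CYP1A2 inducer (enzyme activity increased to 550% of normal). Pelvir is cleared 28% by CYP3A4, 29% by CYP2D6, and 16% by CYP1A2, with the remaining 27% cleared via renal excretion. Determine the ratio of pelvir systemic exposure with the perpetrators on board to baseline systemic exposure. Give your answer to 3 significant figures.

The CYP3A4 pathway (28% of clearance) drops to 0.24× activity: 0.28 × 0.24 = 0.0672.
The CYP2D6 pathway (29% of clearance) falls to 0.03× activity: 0.29 × 0.03 = 0.0087.
The CYP1A2 pathway (16% of clearance) increases to 5.5× activity: 0.16 × 5.5 = 0.88.
The remaining 27% of clearance is unaffected.
CL_new/CL_old = 0.0672 + 0.0087 + 0.88 + 0.27 = 1.2259.
Because systemic exposure varies inversely with clearance, the combined effect is 1 / 1.2259 = 0.816.

0.816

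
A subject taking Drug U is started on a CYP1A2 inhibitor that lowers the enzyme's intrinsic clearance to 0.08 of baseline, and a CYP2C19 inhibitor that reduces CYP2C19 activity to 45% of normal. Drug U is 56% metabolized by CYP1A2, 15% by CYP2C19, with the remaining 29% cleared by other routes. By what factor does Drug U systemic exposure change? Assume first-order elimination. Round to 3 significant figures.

2.49

CYP1A2: 0.56 × 0.08 = 0.0448
CYP2C19: 0.15 × 0.45 = 0.0675
Other: 0.29 (unchanged)
Relative clearance = 0.0448 + 0.0675 + 0.29 = 0.4023.
Net systemic exposure ratio = 1 / 0.4023 = 2.49.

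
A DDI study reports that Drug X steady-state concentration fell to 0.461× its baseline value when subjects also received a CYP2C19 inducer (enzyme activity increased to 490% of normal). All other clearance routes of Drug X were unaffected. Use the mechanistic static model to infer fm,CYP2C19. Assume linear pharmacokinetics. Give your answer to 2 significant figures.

Write x for the fraction cleared via CYP2C19. The observed steady-state concentration change means clearance rose to 1/0.461 = 2.169 of baseline.
Setting x·4.9 + (1 − x) = 2.169 and solving: x = (2.169 − 1)/(4.9 − 1) = 0.30.

0.30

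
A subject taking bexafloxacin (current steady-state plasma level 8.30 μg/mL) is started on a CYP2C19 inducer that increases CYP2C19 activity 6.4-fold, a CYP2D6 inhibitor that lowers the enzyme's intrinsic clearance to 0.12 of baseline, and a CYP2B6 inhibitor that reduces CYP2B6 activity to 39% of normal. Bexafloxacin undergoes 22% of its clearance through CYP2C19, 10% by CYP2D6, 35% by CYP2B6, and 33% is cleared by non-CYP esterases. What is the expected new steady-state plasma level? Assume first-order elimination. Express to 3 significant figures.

CYP2C19: 0.22 × 6.4 = 1.408
CYP2D6: 0.1 × 0.12 = 0.012
CYP2B6: 0.35 × 0.39 = 0.1365
Other: 0.33 (unchanged)
New clearance relative to baseline: 1.408 + 0.012 + 0.1365 + 0.33 = 1.8865.
New steady-state plasma level = 8.30 / 1.8865 = 4.40 μg/mL (concentration scales inversely with clearance).

4.40 μg/mL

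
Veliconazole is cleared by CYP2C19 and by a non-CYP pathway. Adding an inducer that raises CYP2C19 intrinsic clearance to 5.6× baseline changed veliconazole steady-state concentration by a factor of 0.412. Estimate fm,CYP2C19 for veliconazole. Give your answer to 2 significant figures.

CL'/CL = 1 / 0.412 = 2.427
5.6·fm + (1 − fm) = 2.427
fm = (2.427 − 1) / (5.6 − 1) = 0.31

0.31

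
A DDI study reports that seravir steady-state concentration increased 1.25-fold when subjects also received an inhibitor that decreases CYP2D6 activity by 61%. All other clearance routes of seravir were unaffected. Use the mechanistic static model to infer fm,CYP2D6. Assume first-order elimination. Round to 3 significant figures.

Let fm be the CYP2D6 fraction. New clearance relative to baseline = fm × 0.39 + (1 − fm).
Steady-state concentration ratio = 1 / (new CL fraction), so new CL fraction = 1 / 1.25 = 0.8.
fm × 0.39 + 1 − fm = 0.8  ⇒  fm × (0.39 − 1) = −0.2  ⇒  fm = 0.328.

0.328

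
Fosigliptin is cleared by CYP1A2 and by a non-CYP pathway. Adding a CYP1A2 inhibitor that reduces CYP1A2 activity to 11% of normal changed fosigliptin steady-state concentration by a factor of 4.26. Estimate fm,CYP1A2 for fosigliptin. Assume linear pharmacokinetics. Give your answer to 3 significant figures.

0.860

Let fm be the CYP1A2 fraction. New clearance relative to baseline = fm × 0.11 + (1 − fm).
Steady-state concentration ratio = 1 / (new CL fraction), so new CL fraction = 1 / 4.26 = 0.2347.
fm × 0.11 + 1 − fm = 0.2347  ⇒  fm × (0.11 − 1) = −0.7653  ⇒  fm = 0.860.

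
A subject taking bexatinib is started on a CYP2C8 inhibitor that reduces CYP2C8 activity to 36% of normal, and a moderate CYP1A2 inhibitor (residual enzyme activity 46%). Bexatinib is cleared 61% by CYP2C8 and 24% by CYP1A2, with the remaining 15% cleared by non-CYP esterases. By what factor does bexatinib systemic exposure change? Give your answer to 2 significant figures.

2.1

The CYP2C8 pathway (61% of clearance) falls to 0.36× activity: 0.61 × 0.36 = 0.2196.
The CYP1A2 pathway (24% of clearance) falls to 0.46× activity: 0.24 × 0.46 = 0.1104.
The remaining 15% of clearance is unaffected.
CL_new/CL_old = 0.2196 + 0.1104 + 0.15 = 0.48.
Net systemic exposure ratio = 1 / 0.48 = 2.1.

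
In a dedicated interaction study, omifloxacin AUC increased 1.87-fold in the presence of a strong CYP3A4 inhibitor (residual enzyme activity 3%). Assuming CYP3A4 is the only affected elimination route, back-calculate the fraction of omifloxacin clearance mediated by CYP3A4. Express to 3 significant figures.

0.480

Write x for the fraction cleared via CYP3A4. The observed AUC change means clearance fell to 1/1.87 = 0.5348 of baseline.
Setting x·0.03 + (1 − x) = 0.5348 and solving: x = (0.5348 − 1)/(0.03 − 1) = 0.480.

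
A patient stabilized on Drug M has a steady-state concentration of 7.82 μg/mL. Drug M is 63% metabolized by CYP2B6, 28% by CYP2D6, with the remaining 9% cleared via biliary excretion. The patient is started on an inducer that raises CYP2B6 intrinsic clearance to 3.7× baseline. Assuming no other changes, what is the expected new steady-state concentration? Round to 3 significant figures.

2.90 μg/mL

The CYP2B6 pathway (63% of clearance) rises to 3.7× activity: 0.63 × 3.7 = 2.331.
CYP2D6 (28%) and the residual 9% are unaffected.
New clearance relative to baseline: 2.331 + 0.28 + 0.09 = 2.701.
New steady-state concentration = baseline ÷ relative clearance = 7.82 / 2.701 = 2.90 μg/mL.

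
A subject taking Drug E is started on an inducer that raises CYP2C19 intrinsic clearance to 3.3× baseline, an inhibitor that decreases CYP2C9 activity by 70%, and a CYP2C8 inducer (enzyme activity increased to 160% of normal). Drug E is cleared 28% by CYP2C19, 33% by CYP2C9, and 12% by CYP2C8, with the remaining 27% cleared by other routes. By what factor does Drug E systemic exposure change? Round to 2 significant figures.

The CYP2C19 pathway (28% of clearance) increases to 3.3× activity: 0.28 × 3.3 = 0.924.
The CYP2C9 pathway (33% of clearance) is reduced to 0.3× activity: 0.33 × 0.3 = 0.099.
The CYP2C8 pathway (12% of clearance) rises to 1.6× activity: 0.12 × 1.6 = 0.192.
Non-CYP routes (27%) are unchanged.
New clearance relative to baseline: 0.924 + 0.099 + 0.192 + 0.27 = 1.485.
Because systemic exposure varies inversely with clearance, the combined effect is 1 / 1.485 = 0.67.

0.67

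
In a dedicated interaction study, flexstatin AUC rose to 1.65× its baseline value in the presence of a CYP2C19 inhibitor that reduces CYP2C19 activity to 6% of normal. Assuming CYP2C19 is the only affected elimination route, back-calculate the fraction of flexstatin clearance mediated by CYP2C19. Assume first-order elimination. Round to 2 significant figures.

0.42

CL'/CL = 1 / 1.65 = 0.6061
0.06·fm + (1 − fm) = 0.6061
fm = (0.6061 − 1) / (0.06 − 1) = 0.42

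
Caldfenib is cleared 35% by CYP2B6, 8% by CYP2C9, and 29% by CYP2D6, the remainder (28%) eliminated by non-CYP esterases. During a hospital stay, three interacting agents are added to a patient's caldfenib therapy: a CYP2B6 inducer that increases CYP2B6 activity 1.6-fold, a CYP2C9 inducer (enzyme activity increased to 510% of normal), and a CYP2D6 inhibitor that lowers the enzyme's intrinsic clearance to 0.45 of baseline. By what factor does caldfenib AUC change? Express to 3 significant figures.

0.725

The CYP2B6 pathway (35% of clearance) rises to 1.6× activity: 0.35 × 1.6 = 0.56.
The CYP2C9 pathway (8% of clearance) increases to 5.1× activity: 0.08 × 5.1 = 0.408.
The CYP2D6 pathway (29% of clearance) drops to 0.45× activity: 0.29 × 0.45 = 0.1305.
The remaining 28% of clearance is unaffected.
Relative clearance = 0.56 + 0.408 + 0.1305 + 0.28 = 1.3785.
Net AUC ratio = 1 / 1.3785 = 0.725.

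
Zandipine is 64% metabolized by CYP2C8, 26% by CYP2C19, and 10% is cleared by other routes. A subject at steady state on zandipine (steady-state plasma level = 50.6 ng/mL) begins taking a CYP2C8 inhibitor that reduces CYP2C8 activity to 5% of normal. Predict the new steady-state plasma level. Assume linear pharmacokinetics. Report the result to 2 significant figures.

The CYP2C8 pathway (64% of clearance) drops to 0.05× activity: 0.64 × 0.05 = 0.032.
CYP2C19 (26%) and the residual 10% are unaffected.
CL_new/CL_old = 0.032 + 0.26 + 0.1 = 0.392.
With dosing unchanged, steady-state plasma level scales as 1/CL: 50.6 / 0.392 = 1.3 × 10² ng/mL.

1.3 × 10² ng/mL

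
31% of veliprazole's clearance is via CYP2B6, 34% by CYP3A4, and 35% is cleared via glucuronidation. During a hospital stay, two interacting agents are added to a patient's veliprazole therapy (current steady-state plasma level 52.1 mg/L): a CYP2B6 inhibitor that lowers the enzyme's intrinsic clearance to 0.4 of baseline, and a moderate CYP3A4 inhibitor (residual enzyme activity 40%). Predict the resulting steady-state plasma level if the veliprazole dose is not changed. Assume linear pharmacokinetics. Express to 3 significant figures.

85.4 mg/L

CYP2B6: 0.31 × 0.4 = 0.124
CYP3A4: 0.34 × 0.4 = 0.136
Other: 0.35 (unchanged)
New clearance relative to baseline: 0.124 + 0.136 + 0.35 = 0.61.
New steady-state plasma level = 52.1 / 0.61 = 85.4 mg/L (concentration scales inversely with clearance).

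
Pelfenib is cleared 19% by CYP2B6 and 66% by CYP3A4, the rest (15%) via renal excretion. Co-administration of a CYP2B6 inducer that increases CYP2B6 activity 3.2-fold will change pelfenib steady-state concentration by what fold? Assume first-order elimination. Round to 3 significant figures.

CYP2B6: 0.19 × 3.2 = 0.608
CYP3A4: 0.66 (unchanged)
Other: 0.15 (unchanged)
New clearance relative to baseline: 0.608 + 0.66 + 0.15 = 1.418.
Steady-state concentration is inversely proportional to clearance, so the fold-change is 1 / 1.418 = 0.705.

0.705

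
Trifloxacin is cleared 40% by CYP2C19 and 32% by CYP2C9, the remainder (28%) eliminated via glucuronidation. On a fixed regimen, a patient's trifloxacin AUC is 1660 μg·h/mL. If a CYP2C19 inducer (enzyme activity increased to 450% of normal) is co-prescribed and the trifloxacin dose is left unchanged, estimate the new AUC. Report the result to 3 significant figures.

CYP2C19: 0.4 × 4.5 = 1.8
CYP2C9: 0.32 (unchanged)
Other: 0.28 (unchanged)
New clearance relative to baseline: 1.8 + 0.32 + 0.28 = 2.4.
With dosing unchanged, AUC scales as 1/CL: 1660 / 2.4 = 692 μg·h/mL.

692 μg·h/mL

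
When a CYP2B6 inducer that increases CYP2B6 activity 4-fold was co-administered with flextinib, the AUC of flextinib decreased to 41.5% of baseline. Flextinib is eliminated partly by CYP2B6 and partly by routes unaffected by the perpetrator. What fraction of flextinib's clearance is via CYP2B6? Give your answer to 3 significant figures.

0.470

Let x = fm,CYP2B6. Because AUC ∝ 1/CL, relative clearance rose to 1/0.415 = 2.41.
Only the CYP2B6 route changed, so 2.41 = x·4 + (1 − x), giving x = 0.470.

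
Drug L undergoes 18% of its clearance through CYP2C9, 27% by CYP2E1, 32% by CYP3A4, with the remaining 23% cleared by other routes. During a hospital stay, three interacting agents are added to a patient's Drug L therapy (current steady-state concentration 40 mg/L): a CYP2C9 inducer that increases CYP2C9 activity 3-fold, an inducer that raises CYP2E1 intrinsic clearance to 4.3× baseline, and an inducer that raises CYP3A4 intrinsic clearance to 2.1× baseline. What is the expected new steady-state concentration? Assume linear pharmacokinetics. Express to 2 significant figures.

15 mg/L

The CYP2C9 pathway (18% of clearance) is boosted to 3× activity: 0.18 × 3 = 0.54.
The CYP2E1 pathway (27% of clearance) increases to 4.3× activity: 0.27 × 4.3 = 1.161.
The CYP3A4 pathway (32% of clearance) is boosted to 2.1× activity: 0.32 × 2.1 = 0.672.
The remaining 23% of clearance is unaffected.
New clearance relative to baseline: 0.54 + 1.161 + 0.672 + 0.23 = 2.603.
Steady-state concentration ∝ 1/CL: new value = 40 / 2.603 = 15 mg/L.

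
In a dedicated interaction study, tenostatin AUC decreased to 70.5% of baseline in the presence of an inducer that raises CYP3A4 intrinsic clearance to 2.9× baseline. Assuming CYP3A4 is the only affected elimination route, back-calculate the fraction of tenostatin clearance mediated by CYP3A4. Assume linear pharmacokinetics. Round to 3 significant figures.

CL'/CL = 1 / 0.705 = 1.418
2.9·fm + (1 − fm) = 1.418
fm = (1.418 − 1) / (2.9 − 1) = 0.220

0.220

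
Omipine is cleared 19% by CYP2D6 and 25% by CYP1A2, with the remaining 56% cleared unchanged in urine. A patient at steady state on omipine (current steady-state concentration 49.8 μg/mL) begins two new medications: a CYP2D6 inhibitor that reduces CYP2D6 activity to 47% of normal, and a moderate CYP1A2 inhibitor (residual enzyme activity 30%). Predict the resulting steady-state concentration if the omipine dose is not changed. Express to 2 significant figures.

69 μg/mL

The CYP2D6 pathway (19% of clearance) is reduced to 0.47× activity: 0.19 × 0.47 = 0.0893.
The CYP1A2 pathway (25% of clearance) drops to 0.3× activity: 0.25 × 0.3 = 0.075.
The remaining 56% of clearance is unaffected.
New clearance relative to baseline: 0.0893 + 0.075 + 0.56 = 0.7243.
Steady-state concentration ∝ 1/CL: new value = 49.8 / 0.7243 = 69 μg/mL.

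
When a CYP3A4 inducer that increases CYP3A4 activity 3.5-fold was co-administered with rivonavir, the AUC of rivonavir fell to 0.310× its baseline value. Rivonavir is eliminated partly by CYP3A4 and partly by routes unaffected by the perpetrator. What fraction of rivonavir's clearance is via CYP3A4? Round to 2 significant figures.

0.89

Let x = fm,CYP3A4. Because AUC ∝ 1/CL, relative clearance rose to 1/0.310 = 3.226.
Setting x·3.5 + (1 − x) = 3.226 and solving: x = (3.226 − 1)/(3.5 − 1) = 0.89.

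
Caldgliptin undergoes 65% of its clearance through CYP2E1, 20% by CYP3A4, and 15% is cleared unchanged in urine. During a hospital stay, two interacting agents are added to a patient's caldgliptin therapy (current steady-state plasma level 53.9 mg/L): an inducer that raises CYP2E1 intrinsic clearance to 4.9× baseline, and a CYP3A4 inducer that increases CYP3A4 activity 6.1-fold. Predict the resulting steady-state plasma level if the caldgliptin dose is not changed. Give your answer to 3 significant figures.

The CYP2E1 pathway (65% of clearance) increases to 4.9× activity: 0.65 × 4.9 = 3.185.
The CYP3A4 pathway (20% of clearance) rises to 6.1× activity: 0.2 × 6.1 = 1.22.
Non-CYP routes (15%) are unchanged.
New clearance relative to baseline: 3.185 + 1.22 + 0.15 = 4.555.
Steady-state plasma level ∝ 1/CL: new value = 53.9 / 4.555 = 11.8 mg/L.

11.8 mg/L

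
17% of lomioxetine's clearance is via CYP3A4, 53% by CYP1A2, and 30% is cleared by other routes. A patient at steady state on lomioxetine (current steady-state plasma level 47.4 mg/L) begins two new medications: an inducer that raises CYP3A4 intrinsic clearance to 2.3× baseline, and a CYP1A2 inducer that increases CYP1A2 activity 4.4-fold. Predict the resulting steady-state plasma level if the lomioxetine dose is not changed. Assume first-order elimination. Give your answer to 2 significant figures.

16 mg/L

The CYP3A4 pathway (17% of clearance) rises to 2.3× activity: 0.17 × 2.3 = 0.391.
The CYP1A2 pathway (53% of clearance) increases to 4.4× activity: 0.53 × 4.4 = 2.332.
The remaining 30% of clearance is unaffected.
CL_new/CL_old = 0.391 + 2.332 + 0.3 = 3.023.
Steady-state plasma level ∝ 1/CL: new value = 47.4 / 3.023 = 16 mg/L.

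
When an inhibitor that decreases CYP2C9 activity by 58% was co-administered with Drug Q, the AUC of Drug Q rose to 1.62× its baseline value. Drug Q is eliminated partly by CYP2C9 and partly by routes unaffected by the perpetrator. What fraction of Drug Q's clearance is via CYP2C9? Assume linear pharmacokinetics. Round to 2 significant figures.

0.66

CL'/CL = 1 / 1.62 = 0.6173
0.42·fm + (1 − fm) = 0.6173
fm = (0.6173 − 1) / (0.42 − 1) = 0.66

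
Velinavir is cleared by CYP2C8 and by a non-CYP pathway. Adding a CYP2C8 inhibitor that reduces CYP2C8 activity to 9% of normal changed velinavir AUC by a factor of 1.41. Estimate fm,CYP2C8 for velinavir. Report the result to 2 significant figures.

Let fm be the CYP2C8 fraction. New clearance relative to baseline = fm × 0.09 + (1 − fm).
AUC ratio = 1 / (new CL fraction), so new CL fraction = 1 / 1.41 = 0.7092.
fm × 0.09 + 1 − fm = 0.7092  ⇒  fm × (0.09 − 1) = −0.2908  ⇒  fm = 0.32.

0.32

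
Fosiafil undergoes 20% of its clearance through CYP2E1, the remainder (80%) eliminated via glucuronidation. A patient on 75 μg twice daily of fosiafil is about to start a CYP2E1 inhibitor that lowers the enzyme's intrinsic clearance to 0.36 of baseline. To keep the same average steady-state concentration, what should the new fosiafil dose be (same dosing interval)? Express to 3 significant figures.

65.4 μg

CYP2E1: 0.2 × 0.36 = 0.072
Other: 0.8 (unchanged)
Relative clearance = 0.072 + 0.8 = 0.872.
To maintain the same steady-state level, dose must scale with clearance: new dose = 75 × 0.872 = 65.4 μg.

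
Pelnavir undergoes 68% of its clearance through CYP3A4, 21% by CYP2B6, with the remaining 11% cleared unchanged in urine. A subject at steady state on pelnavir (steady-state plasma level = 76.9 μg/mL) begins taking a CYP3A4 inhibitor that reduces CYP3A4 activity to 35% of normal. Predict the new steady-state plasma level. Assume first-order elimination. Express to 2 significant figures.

CYP3A4: 0.68 × 0.35 = 0.238
CYP2B6: 0.21 (unchanged)
Other: 0.11 (unchanged)
Relative clearance = 0.238 + 0.21 + 0.11 = 0.558.
With dosing unchanged, steady-state plasma level scales as 1/CL: 76.9 / 0.558 = 1.4 × 10² μg/mL.

1.4 × 10² μg/mL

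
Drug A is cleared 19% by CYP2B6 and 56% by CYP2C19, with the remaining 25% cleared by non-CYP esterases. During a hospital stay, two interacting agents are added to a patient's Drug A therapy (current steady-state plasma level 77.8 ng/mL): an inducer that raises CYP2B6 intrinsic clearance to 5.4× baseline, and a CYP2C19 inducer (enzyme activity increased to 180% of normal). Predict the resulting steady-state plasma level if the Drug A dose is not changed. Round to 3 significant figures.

The CYP2B6 pathway (19% of clearance) increases to 5.4× activity: 0.19 × 5.4 = 1.026.
The CYP2C19 pathway (56% of clearance) increases to 1.8× activity: 0.56 × 1.8 = 1.008.
Non-CYP routes (25%) are unchanged.
New clearance relative to baseline: 1.026 + 1.008 + 0.25 = 2.284.
Dividing the baseline by the relative clearance: 77.8 / 2.284 = 34.1 ng/mL.

34.1 ng/mL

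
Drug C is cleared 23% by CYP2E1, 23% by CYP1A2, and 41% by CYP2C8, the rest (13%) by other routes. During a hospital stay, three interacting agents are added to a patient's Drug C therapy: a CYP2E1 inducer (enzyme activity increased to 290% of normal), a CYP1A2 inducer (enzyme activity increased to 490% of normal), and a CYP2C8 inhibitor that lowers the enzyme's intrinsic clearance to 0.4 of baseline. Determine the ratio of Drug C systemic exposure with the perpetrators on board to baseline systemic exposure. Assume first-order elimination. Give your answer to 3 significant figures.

0.479

The CYP2E1 pathway (23% of clearance) increases to 2.9× activity: 0.23 × 2.9 = 0.667.
The CYP1A2 pathway (23% of clearance) is boosted to 4.9× activity: 0.23 × 4.9 = 1.127.
The CYP2C8 pathway (41% of clearance) is reduced to 0.4× activity: 0.41 × 0.4 = 0.164.
Non-CYP routes (13%) are unchanged.
New clearance relative to baseline: 0.667 + 1.127 + 0.164 + 0.13 = 2.088.
Systemic exposure ∝ 1/CL: fold-change = 1 / 2.088 = 0.479.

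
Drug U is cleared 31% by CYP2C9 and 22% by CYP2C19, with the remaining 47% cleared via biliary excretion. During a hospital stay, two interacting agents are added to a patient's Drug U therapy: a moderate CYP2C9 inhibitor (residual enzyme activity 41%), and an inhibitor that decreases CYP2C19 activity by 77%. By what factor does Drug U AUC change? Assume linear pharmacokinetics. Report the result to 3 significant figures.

The CYP2C9 pathway (31% of clearance) falls to 0.41× activity: 0.31 × 0.41 = 0.1271.
The CYP2C19 pathway (22% of clearance) drops to 0.23× activity: 0.22 × 0.23 = 0.0506.
Non-CYP routes (47%) are unchanged.
Relative clearance = 0.1271 + 0.0506 + 0.47 = 0.6477.
Net AUC ratio = 1 / 0.6477 = 1.54.

1.54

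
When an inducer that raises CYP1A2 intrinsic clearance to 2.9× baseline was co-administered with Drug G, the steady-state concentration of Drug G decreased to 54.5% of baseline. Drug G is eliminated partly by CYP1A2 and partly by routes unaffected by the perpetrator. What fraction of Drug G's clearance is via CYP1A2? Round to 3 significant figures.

CL'/CL = 1 / 0.545 = 1.835
2.9·fm + (1 − fm) = 1.835
fm = (1.835 − 1) / (2.9 − 1) = 0.439

0.439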